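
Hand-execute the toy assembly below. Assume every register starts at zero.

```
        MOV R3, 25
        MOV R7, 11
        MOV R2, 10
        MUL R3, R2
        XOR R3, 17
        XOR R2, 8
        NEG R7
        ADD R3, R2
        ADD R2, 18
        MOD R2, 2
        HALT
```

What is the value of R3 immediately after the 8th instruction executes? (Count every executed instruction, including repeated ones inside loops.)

after MOV R3, 25: R3=25
after MOV R7, 11: R7=11
after MOV R2, 10: R2=10
after MUL R3, R2: R3=25*10=250
after XOR R3, 17: R3=250^17=235
after XOR R2, 8: R2=10^8=2
after NEG R7: R7=-(11)=-11
after ADD R3, R2: R3=235+2=237
After step 8: R3 = 237.

237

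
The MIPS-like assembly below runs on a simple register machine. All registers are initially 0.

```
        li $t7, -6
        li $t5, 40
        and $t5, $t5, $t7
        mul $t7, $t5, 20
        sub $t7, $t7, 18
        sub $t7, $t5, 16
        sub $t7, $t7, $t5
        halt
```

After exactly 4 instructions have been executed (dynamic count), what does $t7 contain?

$t7=-6
$t5=40
$t5=40&(-6)=40
$t7=40*20=800
After step 4: $t7 = 800.

800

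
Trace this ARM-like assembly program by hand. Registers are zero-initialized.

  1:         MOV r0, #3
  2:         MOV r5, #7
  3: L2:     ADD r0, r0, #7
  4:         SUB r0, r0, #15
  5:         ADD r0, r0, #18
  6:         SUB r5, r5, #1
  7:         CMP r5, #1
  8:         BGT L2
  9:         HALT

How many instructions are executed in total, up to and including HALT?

39

r0=3
r5=7
r0=3+7=10
r0=10-15=-5
r0=(-5)+18=13
r5=7-1=6
CMP r5, #1  (cmp 6,1)
BGT L2: taken
r0=13+7=20
r0=20-15=5
r0=5+18=23
r5=6-1=5
CMP r5, #1  (cmp 5,1)
BGT L2: taken
r0=23+7=30
r0=30-15=15
r0=15+18=33
r5=5-1=4
CMP r5, #1  (cmp 4,1)
BGT L2: taken
r0=33+7=40
r0=40-15=25
r0=25+18=43
r5=4-1=3
CMP r5, #1  (cmp 3,1)
BGT L2: taken
r0=43+7=50
r0=50-15=35
r0=35+18=53
r5=3-1=2
CMP r5, #1  (cmp 2,1)
BGT L2: taken
r0=53+7=60
r0=60-15=45
r0=45+18=63
r5=2-1=1
CMP r5, #1  (cmp 1,1)
BGT L2: not taken
halt.
Total executed instructions: 39.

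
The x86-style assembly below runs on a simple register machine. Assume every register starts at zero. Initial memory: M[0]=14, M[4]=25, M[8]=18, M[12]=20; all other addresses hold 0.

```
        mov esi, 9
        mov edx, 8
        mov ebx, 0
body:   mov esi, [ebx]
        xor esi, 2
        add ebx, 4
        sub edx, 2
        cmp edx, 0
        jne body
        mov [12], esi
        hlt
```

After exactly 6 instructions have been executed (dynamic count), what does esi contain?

esi=9
edx=8
ebx=0
esi=M[0]=14
esi=14^2=12
ebx=0+4=4
After step 6: esi = 12.

12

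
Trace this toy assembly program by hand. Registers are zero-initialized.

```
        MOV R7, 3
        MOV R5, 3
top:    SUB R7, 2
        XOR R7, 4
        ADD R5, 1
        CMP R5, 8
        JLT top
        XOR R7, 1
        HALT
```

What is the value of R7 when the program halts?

-4

after MOV R7, 3: R7=3
after MOV R5, 3: R5=3
after SUB R7, 2: R7=3-2=1
after XOR R7, 4: R7=1^4=5
after ADD R5, 1: R5=3+1=4
CMP R5, 8  (cmp 4,8)
JLT top: taken
after SUB R7, 2: R7=5-2=3
after XOR R7, 4: R7=3^4=7
after ADD R5, 1: R5=4+1=5
CMP R5, 8  (cmp 5,8)
JLT top: taken
after SUB R7, 2: R7=7-2=5
after XOR R7, 4: R7=5^4=1
after ADD R5, 1: R5=5+1=6
CMP R5, 8  (cmp 6,8)
JLT top: taken
after SUB R7, 2: R7=1-2=-1
after XOR R7, 4: R7=(-1)^4=-5
after ADD R5, 1: R5=6+1=7
CMP R5, 8  (cmp 7,8)
JLT top: taken
after SUB R7, 2: R7=(-5)-2=-7
after XOR R7, 4: R7=(-7)^4=-3
after ADD R5, 1: R5=7+1=8
CMP R5, 8  (cmp 8,8)
JLT top: not taken
after XOR R7, 1: R7=(-3)^1=-4
halt.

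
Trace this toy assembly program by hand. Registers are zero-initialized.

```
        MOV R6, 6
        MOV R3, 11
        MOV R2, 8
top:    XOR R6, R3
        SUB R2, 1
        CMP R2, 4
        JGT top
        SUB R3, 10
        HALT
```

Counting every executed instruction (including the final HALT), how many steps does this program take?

R6=6
R3=11
R2=8
R6=6^11=13
R2=8-1=7
CMP R2, 4  (cmp 7,4)
JGT top: taken
R6=13^11=6
R2=7-1=6
CMP R2, 4  (cmp 6,4)
JGT top: taken
R6=6^11=13
R2=6-1=5
CMP R2, 4  (cmp 5,4)
JGT top: taken
R6=13^11=6
R2=5-1=4
CMP R2, 4  (cmp 4,4)
JGT top: not taken
R3=11-10=1
halt.
Total executed instructions: 21.

21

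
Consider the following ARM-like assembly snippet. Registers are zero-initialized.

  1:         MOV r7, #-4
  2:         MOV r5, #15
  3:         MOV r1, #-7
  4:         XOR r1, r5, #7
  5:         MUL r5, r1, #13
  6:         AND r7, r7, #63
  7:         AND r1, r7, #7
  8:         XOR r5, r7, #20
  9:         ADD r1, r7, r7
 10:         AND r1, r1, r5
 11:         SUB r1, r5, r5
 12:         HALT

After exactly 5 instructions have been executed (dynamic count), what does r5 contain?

after MOV r7, #-4: r7=-4
after MOV r5, #15: r5=15
after MOV r1, #-7: r1=-7
after XOR r1, r5, #7: r1=15^7=8
after MUL r5, r1, #13: r5=8*13=104
After step 5: r5 = 104.

104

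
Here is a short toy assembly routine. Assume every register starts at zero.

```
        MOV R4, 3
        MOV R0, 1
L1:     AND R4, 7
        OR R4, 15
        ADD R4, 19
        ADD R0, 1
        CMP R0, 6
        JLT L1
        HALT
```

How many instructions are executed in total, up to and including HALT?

33

MOV R4, 3 → R4=3
MOV R0, 1 → R0=1
AND R4, 7 → R4=3&7=3
OR R4, 15 → R4=3|15=15
ADD R4, 19 → R4=15+19=34
ADD R0, 1 → R0=1+1=2
CMP R0, 6  (cmp 2,6)
JLT L1: taken
AND R4, 7 → R4=34&7=2
OR R4, 15 → R4=2|15=15
ADD R4, 19 → R4=15+19=34
ADD R0, 1 → R0=2+1=3
CMP R0, 6  (cmp 3,6)
JLT L1: taken
AND R4, 7 → R4=34&7=2
OR R4, 15 → R4=2|15=15
ADD R4, 19 → R4=15+19=34
ADD R0, 1 → R0=3+1=4
CMP R0, 6  (cmp 4,6)
JLT L1: taken
AND R4, 7 → R4=34&7=2
OR R4, 15 → R4=2|15=15
ADD R4, 19 → R4=15+19=34
ADD R0, 1 → R0=4+1=5
CMP R0, 6  (cmp 5,6)
JLT L1: taken
AND R4, 7 → R4=34&7=2
OR R4, 15 → R4=2|15=15
ADD R4, 19 → R4=15+19=34
ADD R0, 1 → R0=5+1=6
CMP R0, 6  (cmp 6,6)
JLT L1: not taken
halt.
Total executed instructions: 33.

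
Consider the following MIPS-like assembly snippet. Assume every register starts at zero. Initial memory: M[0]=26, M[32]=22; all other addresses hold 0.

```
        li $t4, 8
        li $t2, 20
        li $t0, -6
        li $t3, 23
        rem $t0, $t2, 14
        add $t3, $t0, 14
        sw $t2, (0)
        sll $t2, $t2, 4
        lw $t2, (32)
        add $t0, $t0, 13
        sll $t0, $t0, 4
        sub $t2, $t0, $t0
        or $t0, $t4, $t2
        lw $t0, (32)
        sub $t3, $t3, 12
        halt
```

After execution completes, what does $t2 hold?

li $t4, 8 → $t4=8
li $t2, 20 → $t2=20
li $t0, -6 → $t0=-6
li $t3, 23 → $t3=23
rem $t0, $t2, 14 → $t0=20%14=6
add $t3, $t0, 14 → $t3=6+14=20
sw $t2, (0) → M[0]=20
sll $t2, $t2, 4 → $t2=20<<4=320
lw $t2, (32) → $t2=M[32]=22
add $t0, $t0, 13 → $t0=6+13=19
sll $t0, $t0, 4 → $t0=19<<4=304
sub $t2, $t0, $t0 → $t2=304-304=0
or $t0, $t4, $t2 → $t0=8|0=8
lw $t0, (32) → $t0=M[32]=22
sub $t3, $t3, 12 → $t3=20-12=8
halt.

0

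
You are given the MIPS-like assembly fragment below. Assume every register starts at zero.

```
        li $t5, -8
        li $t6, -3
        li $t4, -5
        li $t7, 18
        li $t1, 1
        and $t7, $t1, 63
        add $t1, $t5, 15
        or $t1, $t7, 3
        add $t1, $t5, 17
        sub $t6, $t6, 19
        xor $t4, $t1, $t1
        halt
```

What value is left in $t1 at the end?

9

$t5=-8
$t6=-3
$t4=-5
$t7=18
$t1=1
$t7=1&63=1
$t1=(-8)+15=7
$t1=1|3=3
$t1=(-8)+17=9
$t6=(-3)-19=-22
$t4=9^9=0
halt.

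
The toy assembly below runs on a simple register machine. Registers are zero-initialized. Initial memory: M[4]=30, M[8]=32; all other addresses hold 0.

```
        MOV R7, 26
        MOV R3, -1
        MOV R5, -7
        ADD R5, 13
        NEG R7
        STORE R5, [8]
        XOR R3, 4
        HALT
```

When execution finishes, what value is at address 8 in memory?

6

R7=26
R3=-1
R5=-7
R5=(-7)+13=6
R7=-(26)=-26
STORE R5, [8] → M[8]=6
R3=(-1)^4=-5
halt.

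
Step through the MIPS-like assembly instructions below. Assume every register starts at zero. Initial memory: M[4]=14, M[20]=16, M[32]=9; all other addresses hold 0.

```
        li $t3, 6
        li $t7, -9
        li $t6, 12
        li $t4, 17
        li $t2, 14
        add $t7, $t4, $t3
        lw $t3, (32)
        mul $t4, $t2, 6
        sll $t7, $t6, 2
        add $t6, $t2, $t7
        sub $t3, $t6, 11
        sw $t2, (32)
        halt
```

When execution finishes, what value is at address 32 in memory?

$t3=6
$t7=-9
$t6=12
$t4=17
$t2=14
$t7=17+6=23
$t3=M[32]=9
$t4=14*6=84
$t7=12<<2=48
$t6=14+48=62
$t3=62-11=51
sw $t2, (32) → M[32]=14
halt.

14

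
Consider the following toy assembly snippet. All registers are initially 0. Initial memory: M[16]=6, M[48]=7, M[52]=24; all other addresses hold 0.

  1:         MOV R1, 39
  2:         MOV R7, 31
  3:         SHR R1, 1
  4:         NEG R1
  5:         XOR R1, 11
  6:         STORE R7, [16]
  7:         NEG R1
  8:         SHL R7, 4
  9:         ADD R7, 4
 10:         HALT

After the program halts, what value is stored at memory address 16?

after MOV R1, 39: R1=39
after MOV R7, 31: R7=31
after SHR R1, 1: R1=39>>1=19
after NEG R1: R1=-(19)=-19
after XOR R1, 11: R1=(-19)^11=-26
STORE R7, [16] → M[16]=31
after NEG R1: R1=-(-26)=26
after SHL R7, 4: R7=31<<4=496
after ADD R7, 4: R7=496+4=500
halt.

31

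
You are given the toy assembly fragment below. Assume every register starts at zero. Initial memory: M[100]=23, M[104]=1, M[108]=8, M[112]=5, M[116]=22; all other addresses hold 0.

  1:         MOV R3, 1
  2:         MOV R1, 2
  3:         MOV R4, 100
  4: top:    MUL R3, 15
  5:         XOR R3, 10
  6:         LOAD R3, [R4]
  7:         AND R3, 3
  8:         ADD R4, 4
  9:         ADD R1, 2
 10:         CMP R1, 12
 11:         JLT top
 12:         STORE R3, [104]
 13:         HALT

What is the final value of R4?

120

after MOV R3, 1: R3=1
after MOV R1, 2: R1=2
after MOV R4, 100: R4=100
after MUL R3, 15: R3=1*15=15
after XOR R3, 10: R3=15^10=5
after LOAD R3, [R4]: R3=M[100]=23
after AND R3, 3: R3=23&3=3
after ADD R4, 4: R4=100+4=104
after ADD R1, 2: R1=2+2=4
CMP R1, 12  (cmp 4,12)
JLT top: taken
after MUL R3, 15: R3=3*15=45
after XOR R3, 10: R3=45^10=39
after LOAD R3, [R4]: R3=M[104]=1
after AND R3, 3: R3=1&3=1
after ADD R4, 4: R4=104+4=108
after ADD R1, 2: R1=4+2=6
CMP R1, 12  (cmp 6,12)
JLT top: taken
after MUL R3, 15: R3=1*15=15
after XOR R3, 10: R3=15^10=5
after LOAD R3, [R4]: R3=M[108]=8
after AND R3, 3: R3=8&3=0
after ADD R4, 4: R4=108+4=112
after ADD R1, 2: R1=6+2=8
CMP R1, 12  (cmp 8,12)
JLT top: taken
after MUL R3, 15: R3=0*15=0
after XOR R3, 10: R3=0^10=10
after LOAD R3, [R4]: R3=M[112]=5
after AND R3, 3: R3=5&3=1
after ADD R4, 4: R4=112+4=116
after ADD R1, 2: R1=8+2=10
CMP R1, 12  (cmp 10,12)
JLT top: taken
after MUL R3, 15: R3=1*15=15
after XOR R3, 10: R3=15^10=5
after LOAD R3, [R4]: R3=M[116]=22
after AND R3, 3: R3=22&3=2
after ADD R4, 4: R4=116+4=120
after ADD R1, 2: R1=10+2=12
CMP R1, 12  (cmp 12,12)
JLT top: not taken
STORE R3, [104] → M[104]=2
halt.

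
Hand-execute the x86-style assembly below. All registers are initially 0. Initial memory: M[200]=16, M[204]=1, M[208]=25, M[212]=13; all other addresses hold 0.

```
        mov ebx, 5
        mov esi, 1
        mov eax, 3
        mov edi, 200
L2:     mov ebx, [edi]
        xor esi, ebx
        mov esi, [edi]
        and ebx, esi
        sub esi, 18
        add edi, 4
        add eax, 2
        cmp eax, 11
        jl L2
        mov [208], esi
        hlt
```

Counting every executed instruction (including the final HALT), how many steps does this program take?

42

ebx=5
esi=1
eax=3
edi=200
ebx=M[200]=16
esi=1^16=17
esi=M[200]=16
ebx=16&16=16
esi=16-18=-2
edi=200+4=204
eax=3+2=5
cmp eax, 11  (cmp 5,11)
jl L2: taken
ebx=M[204]=1
esi=(-2)^1=-1
esi=M[204]=1
ebx=1&1=1
esi=1-18=-17
edi=204+4=208
eax=5+2=7
cmp eax, 11  (cmp 7,11)
jl L2: taken
ebx=M[208]=25
esi=(-17)^25=-10
esi=M[208]=25
ebx=25&25=25
esi=25-18=7
edi=208+4=212
eax=7+2=9
cmp eax, 11  (cmp 9,11)
jl L2: taken
ebx=M[212]=13
esi=7^13=10
esi=M[212]=13
ebx=13&13=13
esi=13-18=-5
edi=212+4=216
eax=9+2=11
cmp eax, 11  (cmp 11,11)
jl L2: not taken
mov [208], esi → M[208]=-5
halt.
Total executed instructions: 42.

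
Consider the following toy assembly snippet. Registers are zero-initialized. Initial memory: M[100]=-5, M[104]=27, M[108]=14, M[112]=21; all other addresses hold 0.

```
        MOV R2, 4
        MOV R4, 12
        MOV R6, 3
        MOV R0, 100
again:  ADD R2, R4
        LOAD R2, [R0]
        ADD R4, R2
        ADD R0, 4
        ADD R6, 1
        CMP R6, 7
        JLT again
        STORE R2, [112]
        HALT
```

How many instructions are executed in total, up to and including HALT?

34

after MOV R2, 4: R2=4
after MOV R4, 12: R4=12
after MOV R6, 3: R6=3
after MOV R0, 100: R0=100
after ADD R2, R4: R2=4+12=16
after LOAD R2, [R0]: R2=M[100]=-5
after ADD R4, R2: R4=12+(-5)=7
after ADD R0, 4: R0=100+4=104
after ADD R6, 1: R6=3+1=4
CMP R6, 7  (cmp 4,7)
JLT again: taken
after ADD R2, R4: R2=(-5)+7=2
after LOAD R2, [R0]: R2=M[104]=27
after ADD R4, R2: R4=7+27=34
after ADD R0, 4: R0=104+4=108
after ADD R6, 1: R6=4+1=5
CMP R6, 7  (cmp 5,7)
JLT again: taken
after ADD R2, R4: R2=27+34=61
after LOAD R2, [R0]: R2=M[108]=14
after ADD R4, R2: R4=34+14=48
after ADD R0, 4: R0=108+4=112
after ADD R6, 1: R6=5+1=6
CMP R6, 7  (cmp 6,7)
JLT again: taken
after ADD R2, R4: R2=14+48=62
after LOAD R2, [R0]: R2=M[112]=21
after ADD R4, R2: R4=48+21=69
after ADD R0, 4: R0=112+4=116
after ADD R6, 1: R6=6+1=7
CMP R6, 7  (cmp 7,7)
JLT again: not taken
STORE R2, [112] → M[112]=21
halt.
Total executed instructions: 34.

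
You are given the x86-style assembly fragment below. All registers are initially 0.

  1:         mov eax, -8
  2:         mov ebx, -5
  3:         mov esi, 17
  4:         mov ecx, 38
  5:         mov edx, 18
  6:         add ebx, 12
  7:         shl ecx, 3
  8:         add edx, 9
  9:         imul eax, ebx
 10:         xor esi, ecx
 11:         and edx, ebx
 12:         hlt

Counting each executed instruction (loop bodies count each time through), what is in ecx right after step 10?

mov eax, -8 → eax=-8
mov ebx, -5 → ebx=-5
mov esi, 17 → esi=17
mov ecx, 38 → ecx=38
mov edx, 18 → edx=18
add ebx, 12 → ebx=(-5)+12=7
shl ecx, 3 → ecx=38<<3=304
add edx, 9 → edx=18+9=27
imul eax, ebx → eax=(-8)*7=-56
xor esi, ecx → esi=17^304=289
After step 10: ecx = 304.

304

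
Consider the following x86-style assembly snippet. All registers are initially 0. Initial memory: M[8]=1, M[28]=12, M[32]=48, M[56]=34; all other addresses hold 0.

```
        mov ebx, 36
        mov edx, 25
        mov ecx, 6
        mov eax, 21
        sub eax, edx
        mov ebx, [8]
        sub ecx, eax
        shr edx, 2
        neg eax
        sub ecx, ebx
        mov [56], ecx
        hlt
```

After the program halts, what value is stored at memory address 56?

9

after mov ebx, 36: ebx=36
after mov edx, 25: edx=25
after mov ecx, 6: ecx=6
after mov eax, 21: eax=21
after sub eax, edx: eax=21-25=-4
after mov ebx, [8]: ebx=M[8]=1
after sub ecx, eax: ecx=6-(-4)=10
after shr edx, 2: edx=25>>2=6
after neg eax: eax=-(-4)=4
after sub ecx, ebx: ecx=10-1=9
mov [56], ecx → M[56]=9
halt.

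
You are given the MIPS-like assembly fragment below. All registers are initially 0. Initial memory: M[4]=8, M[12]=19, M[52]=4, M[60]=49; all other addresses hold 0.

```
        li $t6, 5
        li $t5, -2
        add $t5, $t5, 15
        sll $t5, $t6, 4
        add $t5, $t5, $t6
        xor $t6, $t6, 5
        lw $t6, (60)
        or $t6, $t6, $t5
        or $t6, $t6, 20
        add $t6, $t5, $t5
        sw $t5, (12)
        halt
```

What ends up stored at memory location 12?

85

$t6=5
$t5=-2
$t5=(-2)+15=13
$t5=5<<4=80
$t5=80+5=85
$t6=5^5=0
$t6=M[60]=49
$t6=49|85=117
$t6=117|20=117
$t6=85+85=170
sw $t5, (12) → M[12]=85
halt.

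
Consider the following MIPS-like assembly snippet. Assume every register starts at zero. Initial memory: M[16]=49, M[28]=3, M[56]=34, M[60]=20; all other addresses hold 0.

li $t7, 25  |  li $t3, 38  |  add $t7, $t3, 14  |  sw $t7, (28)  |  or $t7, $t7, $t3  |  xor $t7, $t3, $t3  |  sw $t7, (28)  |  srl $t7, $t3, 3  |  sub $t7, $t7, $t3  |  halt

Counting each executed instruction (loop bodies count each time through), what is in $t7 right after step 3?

52

after li $t7, 25: $t7=25
after li $t3, 38: $t3=38
after add $t7, $t3, 14: $t7=38+14=52
After step 3: $t7 = 52.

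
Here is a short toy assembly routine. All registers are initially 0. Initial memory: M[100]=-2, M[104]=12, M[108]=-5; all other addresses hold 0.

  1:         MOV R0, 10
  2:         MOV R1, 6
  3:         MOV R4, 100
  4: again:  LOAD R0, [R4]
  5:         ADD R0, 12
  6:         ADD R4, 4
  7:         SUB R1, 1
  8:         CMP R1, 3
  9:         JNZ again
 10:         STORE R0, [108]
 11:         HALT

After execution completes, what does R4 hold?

after MOV R0, 10: R0=10
after MOV R1, 6: R1=6
after MOV R4, 100: R4=100
after LOAD R0, [R4]: R0=M[100]=-2
after ADD R0, 12: R0=(-2)+12=10
after ADD R4, 4: R4=100+4=104
after SUB R1, 1: R1=6-1=5
CMP R1, 3  (cmp 5,3)
JNZ again: taken
after LOAD R0, [R4]: R0=M[104]=12
after ADD R0, 12: R0=12+12=24
after ADD R4, 4: R4=104+4=108
after SUB R1, 1: R1=5-1=4
CMP R1, 3  (cmp 4,3)
JNZ again: taken
after LOAD R0, [R4]: R0=M[108]=-5
after ADD R0, 12: R0=(-5)+12=7
after ADD R4, 4: R4=108+4=112
after SUB R1, 1: R1=4-1=3
CMP R1, 3  (cmp 3,3)
JNZ again: not taken
STORE R0, [108] → M[108]=7
halt.

112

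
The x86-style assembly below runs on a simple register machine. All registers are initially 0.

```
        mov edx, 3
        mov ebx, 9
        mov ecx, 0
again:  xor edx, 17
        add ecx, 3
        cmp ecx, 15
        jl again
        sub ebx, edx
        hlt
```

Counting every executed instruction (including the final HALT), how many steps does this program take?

25

after mov edx, 3: edx=3
after mov ebx, 9: ebx=9
after mov ecx, 0: ecx=0
after xor edx, 17: edx=3^17=18
after add ecx, 3: ecx=0+3=3
cmp ecx, 15  (cmp 3,15)
jl again: taken
after xor edx, 17: edx=18^17=3
after add ecx, 3: ecx=3+3=6
cmp ecx, 15  (cmp 6,15)
jl again: taken
after xor edx, 17: edx=3^17=18
after add ecx, 3: ecx=6+3=9
cmp ecx, 15  (cmp 9,15)
jl again: taken
after xor edx, 17: edx=18^17=3
after add ecx, 3: ecx=9+3=12
cmp ecx, 15  (cmp 12,15)
jl again: taken
after xor edx, 17: edx=3^17=18
after add ecx, 3: ecx=12+3=15
cmp ecx, 15  (cmp 15,15)
jl again: not taken
after sub ebx, edx: ebx=9-18=-9
halt.
Total executed instructions: 25.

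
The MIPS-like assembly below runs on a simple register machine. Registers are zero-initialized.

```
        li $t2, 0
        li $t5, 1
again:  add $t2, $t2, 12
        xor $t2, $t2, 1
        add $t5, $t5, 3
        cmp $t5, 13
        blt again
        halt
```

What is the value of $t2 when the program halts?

48

li $t2, 0 → $t2=0
li $t5, 1 → $t5=1
add $t2, $t2, 12 → $t2=0+12=12
xor $t2, $t2, 1 → $t2=12^1=13
add $t5, $t5, 3 → $t5=1+3=4
cmp $t5, 13  (cmp 4,13)
blt again: taken
add $t2, $t2, 12 → $t2=13+12=25
xor $t2, $t2, 1 → $t2=25^1=24
add $t5, $t5, 3 → $t5=4+3=7
cmp $t5, 13  (cmp 7,13)
blt again: taken
add $t2, $t2, 12 → $t2=24+12=36
xor $t2, $t2, 1 → $t2=36^1=37
add $t5, $t5, 3 → $t5=7+3=10
cmp $t5, 13  (cmp 10,13)
blt again: taken
add $t2, $t2, 12 → $t2=37+12=49
xor $t2, $t2, 1 → $t2=49^1=48
add $t5, $t5, 3 → $t5=10+3=13
cmp $t5, 13  (cmp 13,13)
blt again: not taken
halt.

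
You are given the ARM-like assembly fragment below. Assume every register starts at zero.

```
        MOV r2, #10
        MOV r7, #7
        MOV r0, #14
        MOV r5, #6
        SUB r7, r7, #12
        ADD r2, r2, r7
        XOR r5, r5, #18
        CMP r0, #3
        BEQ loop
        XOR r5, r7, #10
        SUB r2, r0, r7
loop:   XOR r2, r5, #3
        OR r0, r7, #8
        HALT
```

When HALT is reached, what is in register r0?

-5

MOV r2, #10 → r2=10
MOV r7, #7 → r7=7
MOV r0, #14 → r0=14
MOV r5, #6 → r5=6
SUB r7, r7, #12 → r7=7-12=-5
ADD r2, r2, r7 → r2=10+(-5)=5
XOR r5, r5, #18 → r5=6^18=20
CMP r0, #3  (cmp 14,3)
BEQ loop: not taken
XOR r5, r7, #10 → r5=(-5)^10=-15
SUB r2, r0, r7 → r2=14-(-5)=19
XOR r2, r5, #3 → r2=(-15)^3=-14
OR r0, r7, #8 → r0=(-5)|8=-5
halt.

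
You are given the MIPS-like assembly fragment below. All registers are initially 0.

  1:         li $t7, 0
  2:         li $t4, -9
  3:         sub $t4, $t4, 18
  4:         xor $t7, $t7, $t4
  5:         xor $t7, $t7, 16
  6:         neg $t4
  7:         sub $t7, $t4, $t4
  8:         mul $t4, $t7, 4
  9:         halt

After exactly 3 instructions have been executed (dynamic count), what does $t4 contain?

-27

after li $t7, 0: $t7=0
after li $t4, -9: $t4=-9
after sub $t4, $t4, 18: $t4=(-9)-18=-27
After step 3: $t4 = -27.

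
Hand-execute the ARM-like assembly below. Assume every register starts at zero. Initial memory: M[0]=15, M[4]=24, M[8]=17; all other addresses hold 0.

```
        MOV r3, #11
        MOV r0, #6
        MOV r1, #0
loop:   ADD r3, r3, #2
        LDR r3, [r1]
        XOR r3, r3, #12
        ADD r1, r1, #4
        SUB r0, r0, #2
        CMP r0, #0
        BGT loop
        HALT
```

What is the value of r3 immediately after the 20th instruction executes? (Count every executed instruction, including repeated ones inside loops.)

r3=11
r0=6
r1=0
r3=11+2=13
r3=M[0]=15
r3=15^12=3
r1=0+4=4
r0=6-2=4
CMP r0, #0  (cmp 4,0)
BGT loop: taken
r3=3+2=5
r3=M[4]=24
r3=24^12=20
r1=4+4=8
r0=4-2=2
CMP r0, #0  (cmp 2,0)
BGT loop: taken
r3=20+2=22
r3=M[8]=17
r3=17^12=29
After step 20: r3 = 29.

29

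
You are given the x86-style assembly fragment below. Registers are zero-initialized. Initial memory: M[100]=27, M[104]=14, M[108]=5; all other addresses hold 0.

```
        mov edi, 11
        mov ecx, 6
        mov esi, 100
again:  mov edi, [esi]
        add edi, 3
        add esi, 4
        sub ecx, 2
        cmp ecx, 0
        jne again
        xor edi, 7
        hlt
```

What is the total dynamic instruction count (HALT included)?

after mov edi, 11: edi=11
after mov ecx, 6: ecx=6
after mov esi, 100: esi=100
after mov edi, [esi]: edi=M[100]=27
after add edi, 3: edi=27+3=30
after add esi, 4: esi=100+4=104
after sub ecx, 2: ecx=6-2=4
cmp ecx, 0  (cmp 4,0)
jne again: taken
after mov edi, [esi]: edi=M[104]=14
after add edi, 3: edi=14+3=17
after add esi, 4: esi=104+4=108
after sub ecx, 2: ecx=4-2=2
cmp ecx, 0  (cmp 2,0)
jne again: taken
after mov edi, [esi]: edi=M[108]=5
after add edi, 3: edi=5+3=8
after add esi, 4: esi=108+4=112
after sub ecx, 2: ecx=2-2=0
cmp ecx, 0  (cmp 0,0)
jne again: not taken
after xor edi, 7: edi=8^7=15
halt.
Total executed instructions: 23.

23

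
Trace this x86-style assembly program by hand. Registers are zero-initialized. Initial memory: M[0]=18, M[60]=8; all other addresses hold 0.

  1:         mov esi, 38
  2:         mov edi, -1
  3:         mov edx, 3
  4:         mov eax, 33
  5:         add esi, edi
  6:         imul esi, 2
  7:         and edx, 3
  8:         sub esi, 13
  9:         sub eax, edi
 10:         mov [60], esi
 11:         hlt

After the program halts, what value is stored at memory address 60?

mov esi, 38 → esi=38
mov edi, -1 → edi=-1
mov edx, 3 → edx=3
mov eax, 33 → eax=33
add esi, edi → esi=38+(-1)=37
imul esi, 2 → esi=37*2=74
and edx, 3 → edx=3&3=3
sub esi, 13 → esi=74-13=61
sub eax, edi → eax=33-(-1)=34
mov [60], esi → M[60]=61
halt.

61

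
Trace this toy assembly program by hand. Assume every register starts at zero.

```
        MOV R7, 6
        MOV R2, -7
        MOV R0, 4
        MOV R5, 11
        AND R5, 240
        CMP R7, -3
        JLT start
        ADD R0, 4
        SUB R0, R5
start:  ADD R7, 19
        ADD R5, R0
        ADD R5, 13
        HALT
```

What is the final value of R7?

MOV R7, 6 → R7=6
MOV R2, -7 → R2=-7
MOV R0, 4 → R0=4
MOV R5, 11 → R5=11
AND R5, 240 → R5=11&240=0
CMP R7, -3  (cmp 6,-3)
JLT start: not taken
ADD R0, 4 → R0=4+4=8
SUB R0, R5 → R0=8-0=8
ADD R7, 19 → R7=6+19=25
ADD R5, R0 → R5=0+8=8
ADD R5, 13 → R5=8+13=21
halt.

25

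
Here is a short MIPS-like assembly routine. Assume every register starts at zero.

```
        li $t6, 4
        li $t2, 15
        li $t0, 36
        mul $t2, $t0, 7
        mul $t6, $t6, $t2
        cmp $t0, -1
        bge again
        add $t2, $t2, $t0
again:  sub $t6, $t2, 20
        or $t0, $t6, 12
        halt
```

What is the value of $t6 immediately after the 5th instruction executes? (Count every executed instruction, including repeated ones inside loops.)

1008

after li $t6, 4: $t6=4
after li $t2, 15: $t2=15
after li $t0, 36: $t0=36
after mul $t2, $t0, 7: $t2=36*7=252
after mul $t6, $t6, $t2: $t6=4*252=1008
After step 5: $t6 = 1008.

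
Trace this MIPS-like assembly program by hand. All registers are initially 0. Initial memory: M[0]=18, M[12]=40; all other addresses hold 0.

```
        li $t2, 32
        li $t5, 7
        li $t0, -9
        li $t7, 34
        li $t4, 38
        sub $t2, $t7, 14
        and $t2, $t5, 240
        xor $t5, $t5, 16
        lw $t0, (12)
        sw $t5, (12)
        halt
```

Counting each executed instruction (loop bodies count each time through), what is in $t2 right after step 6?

after li $t2, 32: $t2=32
after li $t5, 7: $t5=7
after li $t0, -9: $t0=-9
after li $t7, 34: $t7=34
after li $t4, 38: $t4=38
after sub $t2, $t7, 14: $t2=34-14=20
After step 6: $t2 = 20.

20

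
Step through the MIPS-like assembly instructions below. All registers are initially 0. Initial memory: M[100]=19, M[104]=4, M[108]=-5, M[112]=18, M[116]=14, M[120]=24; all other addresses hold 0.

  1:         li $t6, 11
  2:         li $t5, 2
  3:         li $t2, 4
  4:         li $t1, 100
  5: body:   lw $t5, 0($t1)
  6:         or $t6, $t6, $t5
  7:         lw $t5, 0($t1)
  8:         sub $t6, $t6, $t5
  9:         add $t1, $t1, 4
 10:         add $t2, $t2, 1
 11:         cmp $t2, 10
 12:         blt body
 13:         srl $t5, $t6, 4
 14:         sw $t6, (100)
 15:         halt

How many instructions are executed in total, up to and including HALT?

55

after li $t6, 11: $t6=11
after li $t5, 2: $t5=2
after li $t2, 4: $t2=4
after li $t1, 100: $t1=100
after lw $t5, 0($t1): $t5=M[100]=19
after or $t6, $t6, $t5: $t6=11|19=27
after lw $t5, 0($t1): $t5=M[100]=19
after sub $t6, $t6, $t5: $t6=27-19=8
after add $t1, $t1, 4: $t1=100+4=104
after add $t2, $t2, 1: $t2=4+1=5
cmp $t2, 10  (cmp 5,10)
blt body: taken
after lw $t5, 0($t1): $t5=M[104]=4
after or $t6, $t6, $t5: $t6=8|4=12
after lw $t5, 0($t1): $t5=M[104]=4
after sub $t6, $t6, $t5: $t6=12-4=8
after add $t1, $t1, 4: $t1=104+4=108
after add $t2, $t2, 1: $t2=5+1=6
cmp $t2, 10  (cmp 6,10)
blt body: taken
after lw $t5, 0($t1): $t5=M[108]=-5
after or $t6, $t6, $t5: $t6=8|(-5)=-5
after lw $t5, 0($t1): $t5=M[108]=-5
after sub $t6, $t6, $t5: $t6=(-5)-(-5)=0
after add $t1, $t1, 4: $t1=108+4=112
after add $t2, $t2, 1: $t2=6+1=7
cmp $t2, 10  (cmp 7,10)
blt body: taken
after lw $t5, 0($t1): $t5=M[112]=18
after or $t6, $t6, $t5: $t6=0|18=18
after lw $t5, 0($t1): $t5=M[112]=18
after sub $t6, $t6, $t5: $t6=18-18=0
after add $t1, $t1, 4: $t1=112+4=116
after add $t2, $t2, 1: $t2=7+1=8
cmp $t2, 10  (cmp 8,10)
blt body: taken
after lw $t5, 0($t1): $t5=M[116]=14
after or $t6, $t6, $t5: $t6=0|14=14
after lw $t5, 0($t1): $t5=M[116]=14
after sub $t6, $t6, $t5: $t6=14-14=0
after add $t1, $t1, 4: $t1=116+4=120
after add $t2, $t2, 1: $t2=8+1=9
cmp $t2, 10  (cmp 9,10)
blt body: taken
after lw $t5, 0($t1): $t5=M[120]=24
after or $t6, $t6, $t5: $t6=0|24=24
after lw $t5, 0($t1): $t5=M[120]=24
after sub $t6, $t6, $t5: $t6=24-24=0
after add $t1, $t1, 4: $t1=120+4=124
after add $t2, $t2, 1: $t2=9+1=10
cmp $t2, 10  (cmp 10,10)
blt body: not taken
after srl $t5, $t6, 4: $t5=0>>4=0
sw $t6, (100) → M[100]=0
halt.
Total executed instructions: 55.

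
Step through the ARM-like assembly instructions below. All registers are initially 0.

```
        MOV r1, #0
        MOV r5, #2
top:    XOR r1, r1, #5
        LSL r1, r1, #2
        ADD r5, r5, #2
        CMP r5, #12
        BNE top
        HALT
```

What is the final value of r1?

4100

r1=0
r5=2
r1=0^5=5
r1=5<<2=20
r5=2+2=4
CMP r5, #12  (cmp 4,12)
BNE top: taken
r1=20^5=17
r1=17<<2=68
r5=4+2=6
CMP r5, #12  (cmp 6,12)
BNE top: taken
r1=68^5=65
r1=65<<2=260
r5=6+2=8
CMP r5, #12  (cmp 8,12)
BNE top: taken
r1=260^5=257
r1=257<<2=1028
r5=8+2=10
CMP r5, #12  (cmp 10,12)
BNE top: taken
r1=1028^5=1025
r1=1025<<2=4100
r5=10+2=12
CMP r5, #12  (cmp 12,12)
BNE top: not taken
halt.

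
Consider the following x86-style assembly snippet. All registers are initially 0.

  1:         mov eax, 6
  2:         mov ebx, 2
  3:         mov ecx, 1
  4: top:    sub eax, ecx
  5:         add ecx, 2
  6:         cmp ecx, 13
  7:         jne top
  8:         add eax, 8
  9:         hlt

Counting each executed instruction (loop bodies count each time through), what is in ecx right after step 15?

eax=6
ebx=2
ecx=1
eax=6-1=5
ecx=1+2=3
cmp ecx, 13  (cmp 3,13)
jne top: taken
eax=5-3=2
ecx=3+2=5
cmp ecx, 13  (cmp 5,13)
jne top: taken
eax=2-5=-3
ecx=5+2=7
cmp ecx, 13  (cmp 7,13)
jne top: taken
After step 15: ecx = 7.

7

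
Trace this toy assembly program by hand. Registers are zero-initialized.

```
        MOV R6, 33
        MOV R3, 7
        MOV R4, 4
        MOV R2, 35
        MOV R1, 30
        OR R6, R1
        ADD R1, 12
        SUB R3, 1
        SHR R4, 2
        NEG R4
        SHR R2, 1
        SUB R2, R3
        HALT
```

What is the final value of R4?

after MOV R6, 33: R6=33
after MOV R3, 7: R3=7
after MOV R4, 4: R4=4
after MOV R2, 35: R2=35
after MOV R1, 30: R1=30
after OR R6, R1: R6=33|30=63
after ADD R1, 12: R1=30+12=42
after SUB R3, 1: R3=7-1=6
after SHR R4, 2: R4=4>>2=1
after NEG R4: R4=-(1)=-1
after SHR R2, 1: R2=35>>1=17
after SUB R2, R3: R2=17-6=11
halt.

-1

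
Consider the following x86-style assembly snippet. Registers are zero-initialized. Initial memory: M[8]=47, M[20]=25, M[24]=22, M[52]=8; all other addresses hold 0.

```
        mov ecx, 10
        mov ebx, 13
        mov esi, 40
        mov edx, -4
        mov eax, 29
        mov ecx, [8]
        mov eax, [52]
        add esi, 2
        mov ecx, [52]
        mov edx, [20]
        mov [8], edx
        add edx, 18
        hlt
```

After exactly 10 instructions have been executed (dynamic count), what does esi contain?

ecx=10
ebx=13
esi=40
edx=-4
eax=29
ecx=M[8]=47
eax=M[52]=8
esi=40+2=42
ecx=M[52]=8
edx=M[20]=25
After step 10: esi = 42.

42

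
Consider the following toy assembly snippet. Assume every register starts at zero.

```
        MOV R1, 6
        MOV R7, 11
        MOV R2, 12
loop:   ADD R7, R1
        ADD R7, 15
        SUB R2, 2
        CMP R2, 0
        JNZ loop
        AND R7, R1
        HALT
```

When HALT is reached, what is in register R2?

after MOV R1, 6: R1=6
after MOV R7, 11: R7=11
after MOV R2, 12: R2=12
after ADD R7, R1: R7=11+6=17
after ADD R7, 15: R7=17+15=32
after SUB R2, 2: R2=12-2=10
CMP R2, 0  (cmp 10,0)
JNZ loop: taken
after ADD R7, R1: R7=32+6=38
after ADD R7, 15: R7=38+15=53
after SUB R2, 2: R2=10-2=8
CMP R2, 0  (cmp 8,0)
JNZ loop: taken
after ADD R7, R1: R7=53+6=59
after ADD R7, 15: R7=59+15=74
after SUB R2, 2: R2=8-2=6
CMP R2, 0  (cmp 6,0)
JNZ loop: taken
after ADD R7, R1: R7=74+6=80
after ADD R7, 15: R7=80+15=95
after SUB R2, 2: R2=6-2=4
CMP R2, 0  (cmp 4,0)
JNZ loop: taken
after ADD R7, R1: R7=95+6=101
after ADD R7, 15: R7=101+15=116
after SUB R2, 2: R2=4-2=2
CMP R2, 0  (cmp 2,0)
JNZ loop: taken
after ADD R7, R1: R7=116+6=122
after ADD R7, 15: R7=122+15=137
after SUB R2, 2: R2=2-2=0
CMP R2, 0  (cmp 0,0)
JNZ loop: not taken
after AND R7, R1: R7=137&6=0
halt.

0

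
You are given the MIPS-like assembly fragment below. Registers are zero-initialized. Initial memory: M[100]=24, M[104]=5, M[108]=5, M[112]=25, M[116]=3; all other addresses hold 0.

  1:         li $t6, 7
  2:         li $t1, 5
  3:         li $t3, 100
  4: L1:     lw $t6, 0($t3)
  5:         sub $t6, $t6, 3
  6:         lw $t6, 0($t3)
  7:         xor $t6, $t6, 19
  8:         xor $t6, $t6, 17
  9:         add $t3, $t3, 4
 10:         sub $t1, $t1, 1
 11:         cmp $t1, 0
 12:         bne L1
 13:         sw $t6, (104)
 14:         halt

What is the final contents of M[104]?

1

$t6=7
$t1=5
$t3=100
$t6=M[100]=24
$t6=24-3=21
$t6=M[100]=24
$t6=24^19=11
$t6=11^17=26
$t3=100+4=104
$t1=5-1=4
cmp $t1, 0  (cmp 4,0)
bne L1: taken
$t6=M[104]=5
$t6=5-3=2
$t6=M[104]=5
$t6=5^19=22
$t6=22^17=7
$t3=104+4=108
$t1=4-1=3
cmp $t1, 0  (cmp 3,0)
bne L1: taken
$t6=M[108]=5
$t6=5-3=2
$t6=M[108]=5
$t6=5^19=22
$t6=22^17=7
$t3=108+4=112
$t1=3-1=2
cmp $t1, 0  (cmp 2,0)
bne L1: taken
$t6=M[112]=25
$t6=25-3=22
$t6=M[112]=25
$t6=25^19=10
$t6=10^17=27
$t3=112+4=116
$t1=2-1=1
cmp $t1, 0  (cmp 1,0)
bne L1: taken
$t6=M[116]=3
$t6=3-3=0
$t6=M[116]=3
$t6=3^19=16
$t6=16^17=1
$t3=116+4=120
$t1=1-1=0
cmp $t1, 0  (cmp 0,0)
bne L1: not taken
sw $t6, (104) → M[104]=1
halt.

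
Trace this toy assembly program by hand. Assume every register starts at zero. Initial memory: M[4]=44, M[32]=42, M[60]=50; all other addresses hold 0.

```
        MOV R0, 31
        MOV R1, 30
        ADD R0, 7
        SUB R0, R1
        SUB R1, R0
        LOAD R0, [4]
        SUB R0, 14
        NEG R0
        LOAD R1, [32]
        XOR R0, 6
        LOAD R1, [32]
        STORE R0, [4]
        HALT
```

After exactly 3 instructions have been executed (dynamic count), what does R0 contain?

38

after MOV R0, 31: R0=31
after MOV R1, 30: R1=30
after ADD R0, 7: R0=31+7=38
After step 3: R0 = 38.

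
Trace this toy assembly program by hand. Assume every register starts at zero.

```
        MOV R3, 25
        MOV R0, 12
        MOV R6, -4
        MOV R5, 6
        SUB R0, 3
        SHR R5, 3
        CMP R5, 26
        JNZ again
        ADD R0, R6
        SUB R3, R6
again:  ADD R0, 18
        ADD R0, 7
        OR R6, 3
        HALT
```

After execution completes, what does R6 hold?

MOV R3, 25 → R3=25
MOV R0, 12 → R0=12
MOV R6, -4 → R6=-4
MOV R5, 6 → R5=6
SUB R0, 3 → R0=12-3=9
SHR R5, 3 → R5=6>>3=0
CMP R5, 26  (cmp 0,26)
JNZ again: taken
ADD R0, 18 → R0=9+18=27
ADD R0, 7 → R0=27+7=34
OR R6, 3 → R6=(-4)|3=-1
halt.

-1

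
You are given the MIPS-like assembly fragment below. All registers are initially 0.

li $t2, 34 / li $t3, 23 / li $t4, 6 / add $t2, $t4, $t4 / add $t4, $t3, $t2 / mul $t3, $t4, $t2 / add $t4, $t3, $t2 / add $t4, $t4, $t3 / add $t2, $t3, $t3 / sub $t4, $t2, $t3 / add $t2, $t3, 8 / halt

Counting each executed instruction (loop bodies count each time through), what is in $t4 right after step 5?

after li $t2, 34: $t2=34
after li $t3, 23: $t3=23
after li $t4, 6: $t4=6
after add $t2, $t4, $t4: $t2=6+6=12
after add $t4, $t3, $t2: $t4=23+12=35
After step 5: $t4 = 35.

35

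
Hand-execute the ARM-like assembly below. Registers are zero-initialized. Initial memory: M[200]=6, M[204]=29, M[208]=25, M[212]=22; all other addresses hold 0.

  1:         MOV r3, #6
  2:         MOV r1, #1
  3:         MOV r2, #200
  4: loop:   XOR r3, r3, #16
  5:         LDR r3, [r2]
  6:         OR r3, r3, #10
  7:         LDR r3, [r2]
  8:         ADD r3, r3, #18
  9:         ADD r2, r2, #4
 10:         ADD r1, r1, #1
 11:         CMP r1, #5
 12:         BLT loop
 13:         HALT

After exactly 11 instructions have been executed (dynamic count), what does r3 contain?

r3=6
r1=1
r2=200
r3=6^16=22
r3=M[200]=6
r3=6|10=14
r3=M[200]=6
r3=6+18=24
r2=200+4=204
r1=1+1=2
CMP r1, #5  (cmp 2,5)
After step 11: r3 = 24.

24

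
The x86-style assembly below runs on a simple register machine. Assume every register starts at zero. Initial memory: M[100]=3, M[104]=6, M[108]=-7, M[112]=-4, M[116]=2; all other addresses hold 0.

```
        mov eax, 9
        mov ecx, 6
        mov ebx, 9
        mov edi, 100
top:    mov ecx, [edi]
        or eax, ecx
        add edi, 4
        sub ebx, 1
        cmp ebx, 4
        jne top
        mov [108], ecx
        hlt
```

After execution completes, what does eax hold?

eax=9
ecx=6
ebx=9
edi=100
ecx=M[100]=3
eax=9|3=11
edi=100+4=104
ebx=9-1=8
cmp ebx, 4  (cmp 8,4)
jne top: taken
ecx=M[104]=6
eax=11|6=15
edi=104+4=108
ebx=8-1=7
cmp ebx, 4  (cmp 7,4)
jne top: taken
ecx=M[108]=-7
eax=15|(-7)=-1
edi=108+4=112
ebx=7-1=6
cmp ebx, 4  (cmp 6,4)
jne top: taken
ecx=M[112]=-4
eax=(-1)|(-4)=-1
edi=112+4=116
ebx=6-1=5
cmp ebx, 4  (cmp 5,4)
jne top: taken
ecx=M[116]=2
eax=(-1)|2=-1
edi=116+4=120
ebx=5-1=4
cmp ebx, 4  (cmp 4,4)
jne top: not taken
mov [108], ecx → M[108]=2
halt.

-1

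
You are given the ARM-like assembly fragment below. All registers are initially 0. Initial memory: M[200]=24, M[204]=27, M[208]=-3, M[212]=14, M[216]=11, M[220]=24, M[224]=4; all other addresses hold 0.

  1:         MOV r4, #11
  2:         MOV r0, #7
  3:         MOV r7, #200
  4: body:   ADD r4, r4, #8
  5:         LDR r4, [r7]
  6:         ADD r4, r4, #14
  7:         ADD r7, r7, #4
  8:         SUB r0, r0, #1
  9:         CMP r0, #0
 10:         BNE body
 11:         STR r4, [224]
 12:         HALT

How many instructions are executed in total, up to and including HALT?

54

MOV r4, #11 → r4=11
MOV r0, #7 → r0=7
MOV r7, #200 → r7=200
ADD r4, r4, #8 → r4=11+8=19
LDR r4, [r7] → r4=M[200]=24
ADD r4, r4, #14 → r4=24+14=38
ADD r7, r7, #4 → r7=200+4=204
SUB r0, r0, #1 → r0=7-1=6
CMP r0, #0  (cmp 6,0)
BNE body: taken
ADD r4, r4, #8 → r4=38+8=46
LDR r4, [r7] → r4=M[204]=27
ADD r4, r4, #14 → r4=27+14=41
ADD r7, r7, #4 → r7=204+4=208
SUB r0, r0, #1 → r0=6-1=5
CMP r0, #0  (cmp 5,0)
BNE body: taken
ADD r4, r4, #8 → r4=41+8=49
LDR r4, [r7] → r4=M[208]=-3
ADD r4, r4, #14 → r4=(-3)+14=11
ADD r7, r7, #4 → r7=208+4=212
SUB r0, r0, #1 → r0=5-1=4
CMP r0, #0  (cmp 4,0)
BNE body: taken
ADD r4, r4, #8 → r4=11+8=19
LDR r4, [r7] → r4=M[212]=14
ADD r4, r4, #14 → r4=14+14=28
ADD r7, r7, #4 → r7=212+4=216
SUB r0, r0, #1 → r0=4-1=3
CMP r0, #0  (cmp 3,0)
BNE body: taken
ADD r4, r4, #8 → r4=28+8=36
LDR r4, [r7] → r4=M[216]=11
ADD r4, r4, #14 → r4=11+14=25
ADD r7, r7, #4 → r7=216+4=220
SUB r0, r0, #1 → r0=3-1=2
CMP r0, #0  (cmp 2,0)
BNE body: taken
ADD r4, r4, #8 → r4=25+8=33
LDR r4, [r7] → r4=M[220]=24
ADD r4, r4, #14 → r4=24+14=38
ADD r7, r7, #4 → r7=220+4=224
SUB r0, r0, #1 → r0=2-1=1
CMP r0, #0  (cmp 1,0)
BNE body: taken
ADD r4, r4, #8 → r4=38+8=46
LDR r4, [r7] → r4=M[224]=4
ADD r4, r4, #14 → r4=4+14=18
ADD r7, r7, #4 → r7=224+4=228
SUB r0, r0, #1 → r0=1-1=0
CMP r0, #0  (cmp 0,0)
BNE body: not taken
STR r4, [224] → M[224]=18
halt.
Total executed instructions: 54.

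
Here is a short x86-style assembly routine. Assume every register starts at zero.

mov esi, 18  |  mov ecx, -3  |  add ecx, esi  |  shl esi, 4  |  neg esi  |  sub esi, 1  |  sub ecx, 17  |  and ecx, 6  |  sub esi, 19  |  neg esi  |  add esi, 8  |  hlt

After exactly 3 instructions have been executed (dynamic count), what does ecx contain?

mov esi, 18 → esi=18
mov ecx, -3 → ecx=-3
add ecx, esi → ecx=(-3)+18=15
After step 3: ecx = 15.

15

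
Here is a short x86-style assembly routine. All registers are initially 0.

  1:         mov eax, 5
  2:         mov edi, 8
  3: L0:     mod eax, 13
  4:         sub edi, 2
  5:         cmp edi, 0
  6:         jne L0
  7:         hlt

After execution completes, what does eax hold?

5

after mov eax, 5: eax=5
after mov edi, 8: edi=8
after mod eax, 13: eax=5%13=5
after sub edi, 2: edi=8-2=6
cmp edi, 0  (cmp 6,0)
jne L0: taken
after mod eax, 13: eax=5%13=5
after sub edi, 2: edi=6-2=4
cmp edi, 0  (cmp 4,0)
jne L0: taken
after mod eax, 13: eax=5%13=5
after sub edi, 2: edi=4-2=2
cmp edi, 0  (cmp 2,0)
jne L0: taken
after mod eax, 13: eax=5%13=5
after sub edi, 2: edi=2-2=0
cmp edi, 0  (cmp 0,0)
jne L0: not taken
halt.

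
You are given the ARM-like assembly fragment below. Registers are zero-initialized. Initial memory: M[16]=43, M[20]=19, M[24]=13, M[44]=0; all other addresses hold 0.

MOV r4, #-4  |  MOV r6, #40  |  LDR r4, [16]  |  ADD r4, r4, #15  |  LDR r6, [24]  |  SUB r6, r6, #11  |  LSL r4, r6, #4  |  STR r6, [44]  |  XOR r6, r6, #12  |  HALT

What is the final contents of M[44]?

2

r4=-4
r6=40
r4=M[16]=43
r4=43+15=58
r6=M[24]=13
r6=13-11=2
r4=2<<4=32
STR r6, [44] → M[44]=2
r6=2^12=14
halt.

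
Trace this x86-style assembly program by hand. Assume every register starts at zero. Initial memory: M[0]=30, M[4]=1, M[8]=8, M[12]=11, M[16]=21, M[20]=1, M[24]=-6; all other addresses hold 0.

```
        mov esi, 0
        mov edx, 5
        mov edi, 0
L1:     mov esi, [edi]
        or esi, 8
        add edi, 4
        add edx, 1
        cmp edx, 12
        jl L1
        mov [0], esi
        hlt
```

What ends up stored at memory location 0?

-6

after mov esi, 0: esi=0
after mov edx, 5: edx=5
after mov edi, 0: edi=0
after mov esi, [edi]: esi=M[0]=30
after or esi, 8: esi=30|8=30
after add edi, 4: edi=0+4=4
after add edx, 1: edx=5+1=6
cmp edx, 12  (cmp 6,12)
jl L1: taken
after mov esi, [edi]: esi=M[4]=1
after or esi, 8: esi=1|8=9
after add edi, 4: edi=4+4=8
after add edx, 1: edx=6+1=7
cmp edx, 12  (cmp 7,12)
jl L1: taken
after mov esi, [edi]: esi=M[8]=8
after or esi, 8: esi=8|8=8
after add edi, 4: edi=8+4=12
after add edx, 1: edx=7+1=8
cmp edx, 12  (cmp 8,12)
jl L1: taken
after mov esi, [edi]: esi=M[12]=11
after or esi, 8: esi=11|8=11
after add edi, 4: edi=12+4=16
after add edx, 1: edx=8+1=9
cmp edx, 12  (cmp 9,12)
jl L1: taken
after mov esi, [edi]: esi=M[16]=21
after or esi, 8: esi=21|8=29
after add edi, 4: edi=16+4=20
after add edx, 1: edx=9+1=10
cmp edx, 12  (cmp 10,12)
jl L1: taken
after mov esi, [edi]: esi=M[20]=1
after or esi, 8: esi=1|8=9
after add edi, 4: edi=20+4=24
after add edx, 1: edx=10+1=11
cmp edx, 12  (cmp 11,12)
jl L1: taken
after mov esi, [edi]: esi=M[24]=-6
after or esi, 8: esi=(-6)|8=-6
after add edi, 4: edi=24+4=28
after add edx, 1: edx=11+1=12
cmp edx, 12  (cmp 12,12)
jl L1: not taken
mov [0], esi → M[0]=-6
halt.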